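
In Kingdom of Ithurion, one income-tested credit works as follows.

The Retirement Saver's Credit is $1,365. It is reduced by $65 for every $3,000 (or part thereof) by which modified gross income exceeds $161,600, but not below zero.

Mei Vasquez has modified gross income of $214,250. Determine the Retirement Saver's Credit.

$195

Retirement Saver's Credit: income exceeds $161,600 by $52,650, which is 18 full-or-partial $3,000 increments; reduction = 18 × $65 = $1,170, leaving $195.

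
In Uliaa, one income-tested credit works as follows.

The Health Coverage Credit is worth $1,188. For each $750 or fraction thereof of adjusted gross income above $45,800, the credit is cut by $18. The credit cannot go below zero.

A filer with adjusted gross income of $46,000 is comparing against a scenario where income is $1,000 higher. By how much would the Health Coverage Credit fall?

$18

At $46,000 — income exceeds $45,800 by $200, which is 1 full-or-partial $750 increment; reduction = 1 × $18 = $18, leaving $1,170.
At $47,000 — income exceeds $45,800 by $1,200, which is 2 full-or-partial $750 increments; reduction = 2 × $18 = $36, leaving $1,152.
Lost: $1,170 − $1,152 = $18.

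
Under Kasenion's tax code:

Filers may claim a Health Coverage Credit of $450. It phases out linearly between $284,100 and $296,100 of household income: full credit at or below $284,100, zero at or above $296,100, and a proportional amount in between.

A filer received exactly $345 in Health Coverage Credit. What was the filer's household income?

$286,900

$345 is 345/450 of the full $450, so 105/450 of the $12,000 range has been used: income = $284,100 + $12,000 × 105/450 = $286,900.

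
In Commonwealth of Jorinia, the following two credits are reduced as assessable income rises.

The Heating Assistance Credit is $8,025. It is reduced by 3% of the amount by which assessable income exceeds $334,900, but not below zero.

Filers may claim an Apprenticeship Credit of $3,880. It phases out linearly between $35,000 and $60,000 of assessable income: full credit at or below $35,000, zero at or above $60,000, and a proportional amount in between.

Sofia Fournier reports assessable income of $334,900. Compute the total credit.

Heating Assistance Credit: $334,900 is at or below the $334,900 threshold, so the full $8,025 applies.
Apprenticeship Credit: $334,900 is at or above $60,000, so the credit is $0.
Total: $8,025 + $0 = $8,025.

$8,025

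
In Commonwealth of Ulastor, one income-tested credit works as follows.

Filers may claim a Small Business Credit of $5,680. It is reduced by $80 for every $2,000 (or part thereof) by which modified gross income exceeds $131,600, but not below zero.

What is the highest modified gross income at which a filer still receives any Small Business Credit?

After 70 increments the reduction is 70 × $80 = $5,600, leaving $80; one more increment wipes it out. Increment 70 ends at excess 70 × $2,000 = $140,000, so the highest qualifying income is $131,600 + $140,000 = $271,600.

$271,600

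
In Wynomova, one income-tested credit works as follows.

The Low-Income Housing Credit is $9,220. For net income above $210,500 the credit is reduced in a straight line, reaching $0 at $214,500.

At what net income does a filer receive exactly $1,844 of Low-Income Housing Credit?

$213,700

$1,844 is 1,844/9,220 of the full $9,220, so 7,376/9,220 of the $4,000 range has been used: income = $210,500 + $4,000 × 7,376/9,220 = $213,700.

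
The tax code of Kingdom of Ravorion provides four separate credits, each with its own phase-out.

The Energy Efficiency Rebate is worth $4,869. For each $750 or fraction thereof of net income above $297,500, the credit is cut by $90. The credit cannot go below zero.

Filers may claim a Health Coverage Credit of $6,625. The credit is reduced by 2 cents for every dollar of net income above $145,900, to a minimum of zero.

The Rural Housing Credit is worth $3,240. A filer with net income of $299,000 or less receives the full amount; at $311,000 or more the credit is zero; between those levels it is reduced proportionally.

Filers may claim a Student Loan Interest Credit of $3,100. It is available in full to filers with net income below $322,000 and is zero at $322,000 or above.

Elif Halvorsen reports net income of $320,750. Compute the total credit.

$8,307

Energy Efficiency Rebate: income exceeds $297,500 by $23,250, which is 31 full-or-partial $750 increments; reduction = 31 × $90 = $2,790, leaving $2,079.
Health Coverage Credit: 2% of the $174,850 excess over $145,900 is $3,497; credit = $6,625 − $3,497 = $3,128.
Rural Housing Credit: $320,750 is at or above $311,000, so the credit is $0.
Student Loan Interest Credit: $320,750 is below the $322,000 cutoff, so the full $3,100 applies.
Total: $2,079 + $3,128 + $0 + $3,100 = $8,307.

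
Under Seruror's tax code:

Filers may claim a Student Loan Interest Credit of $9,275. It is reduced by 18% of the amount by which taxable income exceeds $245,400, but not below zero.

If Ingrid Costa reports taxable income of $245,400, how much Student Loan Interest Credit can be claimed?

$9,275

Student Loan Interest Credit: $245,400 is at or below the $245,400 threshold, so the full $9,275 applies.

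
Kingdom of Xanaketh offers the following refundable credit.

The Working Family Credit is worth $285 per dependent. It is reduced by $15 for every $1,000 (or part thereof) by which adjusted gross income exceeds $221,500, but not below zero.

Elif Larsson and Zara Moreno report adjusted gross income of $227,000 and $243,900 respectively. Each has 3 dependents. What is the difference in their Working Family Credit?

$255

Elif ($227,000): Working Family Credit: base = 3 × $285 = $855. income exceeds $221,500 by $5,500, which is 6 full-or-partial $1,000 increments; reduction = 6 × $15 = $90, leaving $765.
Zara ($243,900): Working Family Credit: base = 3 × $285 = $855. income exceeds $221,500 by $22,400, which is 23 full-or-partial $1,000 increments; reduction = 23 × $15 = $345, leaving $510.
Difference: |$765 − $510| = $255.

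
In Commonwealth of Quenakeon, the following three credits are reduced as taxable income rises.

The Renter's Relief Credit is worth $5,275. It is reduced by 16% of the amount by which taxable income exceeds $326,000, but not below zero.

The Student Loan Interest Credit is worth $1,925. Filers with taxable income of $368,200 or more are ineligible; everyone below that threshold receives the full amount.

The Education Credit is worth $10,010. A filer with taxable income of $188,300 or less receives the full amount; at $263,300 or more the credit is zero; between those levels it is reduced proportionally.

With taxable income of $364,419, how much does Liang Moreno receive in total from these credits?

Renter's Relief Credit: 16% of the $38,419 excess over $326,000 is $6,147.04 ≥ base, so the credit is $0.
Student Loan Interest Credit: $364,419 is below the $368,200 cutoff, so the full $1,925 applies.
Education Credit: $364,419 is at or above $263,300, so the credit is $0.
Total: $0 + $1,925 + $0 = $1,925.

$1,925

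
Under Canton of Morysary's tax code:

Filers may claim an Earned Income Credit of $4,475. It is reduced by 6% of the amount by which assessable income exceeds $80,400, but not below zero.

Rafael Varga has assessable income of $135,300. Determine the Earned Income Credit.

Earned Income Credit: 6% of the $54,900 excess over $80,400 is $3,294; credit = $4,475 − $3,294 = $1,181.

$1,181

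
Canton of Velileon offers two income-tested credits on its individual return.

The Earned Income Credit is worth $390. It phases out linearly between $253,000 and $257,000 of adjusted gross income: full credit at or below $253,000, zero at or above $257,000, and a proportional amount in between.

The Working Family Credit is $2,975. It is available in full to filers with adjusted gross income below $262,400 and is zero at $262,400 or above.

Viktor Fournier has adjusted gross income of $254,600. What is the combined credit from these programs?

$3,209

Earned Income Credit: $254,600 is $1,600 into a $4,000 phase-out range, leaving 2,400/4,000 of the credit: $390 × 2,400/4,000 = $234.
Working Family Credit: $254,600 is below the $262,400 cutoff, so the full $2,975 applies.
Total: $234 + $2,975 = $3,209.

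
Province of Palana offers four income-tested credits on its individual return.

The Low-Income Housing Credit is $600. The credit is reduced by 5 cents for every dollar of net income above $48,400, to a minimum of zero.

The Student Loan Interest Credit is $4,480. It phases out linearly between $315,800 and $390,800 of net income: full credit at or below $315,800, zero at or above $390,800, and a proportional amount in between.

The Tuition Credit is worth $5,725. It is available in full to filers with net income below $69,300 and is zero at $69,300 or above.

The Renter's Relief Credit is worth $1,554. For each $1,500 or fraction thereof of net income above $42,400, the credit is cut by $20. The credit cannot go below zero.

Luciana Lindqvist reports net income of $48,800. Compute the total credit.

$12,239

Low-Income Housing Credit: 5% of the $400 excess over $48,400 is $20; credit = $600 − $20 = $580.
Student Loan Interest Credit: $48,800 is at or below the $315,800 threshold, so the full $4,480 applies.
Tuition Credit: $48,800 is below the $69,300 cutoff, so the full $5,725 applies.
Renter's Relief Credit: income exceeds $42,400 by $6,400, which is 5 full-or-partial $1,500 increments; reduction = 5 × $20 = $100, leaving $1,454.
Total: $580 + $4,480 + $5,725 + $1,454 = $12,239.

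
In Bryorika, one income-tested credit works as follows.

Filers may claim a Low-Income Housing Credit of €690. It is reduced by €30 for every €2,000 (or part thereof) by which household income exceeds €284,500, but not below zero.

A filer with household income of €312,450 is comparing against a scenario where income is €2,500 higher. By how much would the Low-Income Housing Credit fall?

At €312,450 — income exceeds €284,500 by €27,950, which is 14 full-or-partial €2,000 increments; reduction = 14 × €30 = €420, leaving €270.
At €314,950 — income exceeds €284,500 by €30,450, which is 16 full-or-partial €2,000 increments; reduction = 16 × €30 = €480, leaving €210.
Lost: €270 − €210 = €60.

€60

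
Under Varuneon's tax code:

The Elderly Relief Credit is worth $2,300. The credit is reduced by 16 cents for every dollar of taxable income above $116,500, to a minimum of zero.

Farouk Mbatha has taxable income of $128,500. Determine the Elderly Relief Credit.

Elderly Relief Credit: 16% of the $12,000 excess over $116,500 is $1,920; credit = $2,300 − $1,920 = $380.

$380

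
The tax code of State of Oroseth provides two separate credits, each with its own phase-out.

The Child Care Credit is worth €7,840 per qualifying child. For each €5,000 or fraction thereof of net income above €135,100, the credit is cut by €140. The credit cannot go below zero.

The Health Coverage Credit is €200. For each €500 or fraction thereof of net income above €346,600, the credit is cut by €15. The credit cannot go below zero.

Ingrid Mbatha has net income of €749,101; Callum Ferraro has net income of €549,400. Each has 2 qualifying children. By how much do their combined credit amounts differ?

Ingrid (€749,101): Child Care Credit: base = 2 × €7,840 = €15,680. income exceeds €135,100 by €614,001 → 123 increments × €140 = €17,220 ≥ base, so the credit is €0. Health Coverage Credit: income exceeds €346,600 by €402,501 → 806 increments × €15 = €12,090 ≥ base, so the credit is €0. total €0 + €0 = €0
Callum (€549,400): Child Care Credit: base = 2 × €7,840 = €15,680. income exceeds €135,100 by €414,300, which is 83 full-or-partial €5,000 increments; reduction = 83 × €140 = €11,620, leaving €4,060. Health Coverage Credit: income exceeds €346,600 by €202,800 → 406 increments × €15 = €6,090 ≥ base, so the credit is €0. total €4,060 + €0 = €4,060
Difference: |€0 − €4,060| = €4,060.

€4,060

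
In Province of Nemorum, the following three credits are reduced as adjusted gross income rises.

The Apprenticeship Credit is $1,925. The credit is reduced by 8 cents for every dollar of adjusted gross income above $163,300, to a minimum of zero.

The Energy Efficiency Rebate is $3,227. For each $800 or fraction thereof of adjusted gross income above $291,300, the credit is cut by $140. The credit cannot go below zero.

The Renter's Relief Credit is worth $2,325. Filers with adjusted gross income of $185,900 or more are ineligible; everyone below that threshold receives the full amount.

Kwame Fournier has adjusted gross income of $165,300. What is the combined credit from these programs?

$7,317

Apprenticeship Credit: 8% of the $2,000 excess over $163,300 is $160; credit = $1,925 − $160 = $1,765.
Energy Efficiency Rebate: $165,300 is at or below the $291,300 threshold, so the full $3,227 applies.
Renter's Relief Credit: $165,300 is below the $185,900 cutoff, so the full $2,325 applies.
Total: $1,765 + $3,227 + $2,325 = $7,317.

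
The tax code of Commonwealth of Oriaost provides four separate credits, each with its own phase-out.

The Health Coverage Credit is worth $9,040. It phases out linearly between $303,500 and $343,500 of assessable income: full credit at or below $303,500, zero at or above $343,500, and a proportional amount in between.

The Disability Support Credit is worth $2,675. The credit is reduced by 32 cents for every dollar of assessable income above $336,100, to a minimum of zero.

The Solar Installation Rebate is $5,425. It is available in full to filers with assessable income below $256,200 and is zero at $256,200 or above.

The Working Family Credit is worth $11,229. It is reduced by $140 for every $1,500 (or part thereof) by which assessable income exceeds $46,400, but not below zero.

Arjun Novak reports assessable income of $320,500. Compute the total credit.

Health Coverage Credit: $320,500 is $17,000 into a $40,000 phase-out range, leaving 23,000/40,000 of the credit: $9,040 × 23,000/40,000 = $5,198.
Disability Support Credit: $320,500 is at or below the $336,100 threshold, so the full $2,675 applies.
Solar Installation Rebate: $320,500 meets or exceeds the $256,200 cutoff, so the credit is $0.
Working Family Credit: income exceeds $46,400 by $274,100 → 183 increments × $140 = $25,620 ≥ base, so the credit is $0.
Total: $5,198 + $2,675 + $0 + $0 = $7,873.

$7,873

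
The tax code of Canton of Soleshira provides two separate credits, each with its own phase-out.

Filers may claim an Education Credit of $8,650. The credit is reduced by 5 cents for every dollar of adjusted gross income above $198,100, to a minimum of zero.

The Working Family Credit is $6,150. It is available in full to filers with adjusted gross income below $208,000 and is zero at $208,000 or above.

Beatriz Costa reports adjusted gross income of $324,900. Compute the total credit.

Education Credit: 5% of the $126,800 excess over $198,100 is $6,340; credit = $8,650 − $6,340 = $2,310.
Working Family Credit: $324,900 meets or exceeds the $208,000 cutoff, so the credit is $0.
Total: $2,310 + $0 = $2,310.

$2,310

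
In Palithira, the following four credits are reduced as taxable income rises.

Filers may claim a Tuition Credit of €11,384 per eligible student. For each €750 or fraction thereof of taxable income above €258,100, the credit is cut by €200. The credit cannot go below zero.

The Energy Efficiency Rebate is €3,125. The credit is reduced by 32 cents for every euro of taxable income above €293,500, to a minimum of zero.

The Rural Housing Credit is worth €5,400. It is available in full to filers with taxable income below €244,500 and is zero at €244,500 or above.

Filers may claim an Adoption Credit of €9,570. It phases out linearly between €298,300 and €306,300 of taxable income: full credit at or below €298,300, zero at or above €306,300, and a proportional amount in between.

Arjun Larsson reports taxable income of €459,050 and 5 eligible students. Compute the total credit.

Tuition Credit: base = 5 × €11,384 = €56,920. income exceeds €258,100 by €200,950, which is 268 full-or-partial €750 increments; reduction = 268 × €200 = €53,600, leaving €3,320.
Energy Efficiency Rebate: 32% of the €165,550 excess over €293,500 is €52,976 ≥ base, so the credit is €0.
Rural Housing Credit: €459,050 meets or exceeds the €244,500 cutoff, so the credit is €0.
Adoption Credit: €459,050 is at or above €306,300, so the credit is €0.
Total: €3,320 + €0 + €0 + €0 = €3,320.

€3,320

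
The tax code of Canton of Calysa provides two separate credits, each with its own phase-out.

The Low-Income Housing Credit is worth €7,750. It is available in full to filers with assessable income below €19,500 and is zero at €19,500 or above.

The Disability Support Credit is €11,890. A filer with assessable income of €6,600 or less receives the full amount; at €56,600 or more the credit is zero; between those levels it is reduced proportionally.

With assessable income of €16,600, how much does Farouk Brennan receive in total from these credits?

Low-Income Housing Credit: €16,600 is below the €19,500 cutoff, so the full €7,750 applies.
Disability Support Credit: €16,600 is €10,000 into a €50,000 phase-out range, leaving 40,000/50,000 of the credit: €11,890 × 40,000/50,000 = €9,512.
Total: €7,750 + €9,512 = €17,262.

€17,262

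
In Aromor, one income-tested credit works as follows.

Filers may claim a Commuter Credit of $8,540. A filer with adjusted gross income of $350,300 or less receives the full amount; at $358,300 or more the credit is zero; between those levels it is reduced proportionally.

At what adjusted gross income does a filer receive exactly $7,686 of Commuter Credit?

$7,686 is 7,686/8,540 of the full $8,540, so 854/8,540 of the $8,000 range has been used: income = $350,300 + $8,000 × 854/8,540 = $351,100.

$351,100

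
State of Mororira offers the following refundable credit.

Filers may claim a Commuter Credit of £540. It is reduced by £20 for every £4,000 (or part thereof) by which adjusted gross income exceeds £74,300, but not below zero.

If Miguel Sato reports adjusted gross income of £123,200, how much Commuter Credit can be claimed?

£280

Commuter Credit: income exceeds £74,300 by £48,900, which is 13 full-or-partial £4,000 increments; reduction = 13 × £20 = £260, leaving £280.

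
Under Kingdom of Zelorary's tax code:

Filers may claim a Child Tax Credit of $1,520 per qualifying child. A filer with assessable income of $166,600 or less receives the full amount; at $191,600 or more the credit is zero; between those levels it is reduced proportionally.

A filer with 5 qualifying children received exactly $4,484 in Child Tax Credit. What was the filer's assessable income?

$176,850

Full credit = 5 × $1,520 = $7,600.
$4,484 is 4,484/7,600 of the full $7,600, so 3,116/7,600 of the $25,000 range has been used: income = $166,600 + $25,000 × 3,116/7,600 = $176,850.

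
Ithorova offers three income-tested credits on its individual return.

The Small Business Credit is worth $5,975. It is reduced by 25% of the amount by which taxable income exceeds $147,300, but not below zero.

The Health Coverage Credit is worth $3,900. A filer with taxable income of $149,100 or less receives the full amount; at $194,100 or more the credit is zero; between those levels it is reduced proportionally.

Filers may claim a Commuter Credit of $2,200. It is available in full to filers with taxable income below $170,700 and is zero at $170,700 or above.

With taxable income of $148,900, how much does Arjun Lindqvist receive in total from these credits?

Small Business Credit: 25% of the $1,600 excess over $147,300 is $400; credit = $5,975 − $400 = $5,575.
Health Coverage Credit: $148,900 is at or below the $149,100 threshold, so the full $3,900 applies.
Commuter Credit: $148,900 is below the $170,700 cutoff, so the full $2,200 applies.
Total: $5,575 + $3,900 + $2,200 = $11,675.

$11,675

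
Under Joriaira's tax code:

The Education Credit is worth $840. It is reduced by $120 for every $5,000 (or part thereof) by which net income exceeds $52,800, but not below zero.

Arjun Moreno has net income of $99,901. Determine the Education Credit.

Education Credit: income exceeds $52,800 by $47,101 → 10 increments × $120 = $1,200 ≥ base, so the credit is $0.

$0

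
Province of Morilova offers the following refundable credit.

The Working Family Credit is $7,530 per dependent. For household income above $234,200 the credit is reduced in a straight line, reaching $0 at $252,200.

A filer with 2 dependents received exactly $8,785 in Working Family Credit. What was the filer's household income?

Full credit = 2 × $7,530 = $15,060.
$8,785 is 8,785/15,060 of the full $15,060, so 6,275/15,060 of the $18,000 range has been used: income = $234,200 + $18,000 × 6,275/15,060 = $241,700.

$241,700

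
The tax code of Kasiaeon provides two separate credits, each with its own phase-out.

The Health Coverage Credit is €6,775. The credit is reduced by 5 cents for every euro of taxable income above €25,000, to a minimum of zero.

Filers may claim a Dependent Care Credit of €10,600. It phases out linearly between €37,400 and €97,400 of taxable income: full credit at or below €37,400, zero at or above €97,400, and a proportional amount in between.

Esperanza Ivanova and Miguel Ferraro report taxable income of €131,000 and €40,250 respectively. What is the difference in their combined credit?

€14,634

Esperanza (€131,000): Health Coverage Credit: 5% of the €106,000 excess over €25,000 is €5,300; credit = €6,775 − €5,300 = €1,475. Dependent Care Credit: €131,000 is at or above €97,400, so the credit is €0. total €1,475 + €0 = €1,475
Miguel (€40,250): Health Coverage Credit: 5% of the €15,250 excess over €25,000 is €762.50; credit = €6,775 − €762.50 = €6,012.50. Dependent Care Credit: €40,250 is €2,850 into a €60,000 phase-out range, leaving 57,150/60,000 of the credit: €10,600 × 57,150/60,000 = €10,096.50. total €6,012.50 + €10,096.50 = €16,109
Difference: |€1,475 − €16,109| = €14,634.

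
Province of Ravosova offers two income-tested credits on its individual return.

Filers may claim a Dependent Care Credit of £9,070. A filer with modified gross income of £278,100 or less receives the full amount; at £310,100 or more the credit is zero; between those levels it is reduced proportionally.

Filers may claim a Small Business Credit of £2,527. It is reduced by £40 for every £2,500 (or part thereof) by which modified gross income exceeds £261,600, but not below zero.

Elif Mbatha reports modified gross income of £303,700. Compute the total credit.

Dependent Care Credit: £303,700 is £25,600 into a £32,000 phase-out range, leaving 6,400/32,000 of the credit: £9,070 × 6,400/32,000 = £1,814.
Small Business Credit: income exceeds £261,600 by £42,100, which is 17 full-or-partial £2,500 increments; reduction = 17 × £40 = £680, leaving £1,847.
Total: £1,814 + £1,847 = £3,661.

£3,661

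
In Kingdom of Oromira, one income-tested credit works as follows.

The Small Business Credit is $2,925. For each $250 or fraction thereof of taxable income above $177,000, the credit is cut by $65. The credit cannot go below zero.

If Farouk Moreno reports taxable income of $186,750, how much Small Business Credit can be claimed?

Small Business Credit: income exceeds $177,000 by $9,750, which is 39 full-or-partial $250 increments; reduction = 39 × $65 = $2,535, leaving $390.

$390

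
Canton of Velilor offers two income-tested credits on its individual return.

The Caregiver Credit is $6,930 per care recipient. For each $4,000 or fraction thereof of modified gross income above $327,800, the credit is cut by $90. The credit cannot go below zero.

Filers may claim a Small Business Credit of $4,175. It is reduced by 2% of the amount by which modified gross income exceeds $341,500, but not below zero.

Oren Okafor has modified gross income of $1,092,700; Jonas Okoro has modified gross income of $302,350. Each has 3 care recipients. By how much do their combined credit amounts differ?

$21,455

Oren ($1,092,700): Caregiver Credit: base = 3 × $6,930 = $20,790. income exceeds $327,800 by $764,900, which is 192 full-or-partial $4,000 increments; reduction = 192 × $90 = $17,280, leaving $3,510. Small Business Credit: 2% of the $751,200 excess over $341,500 is $15,024 ≥ base, so the credit is $0. total $3,510 + $0 = $3,510
Jonas ($302,350): Caregiver Credit: base = 3 × $6,930 = $20,790. $302,350 is at or below the $327,800 threshold, so the full $20,790 applies. Small Business Credit: $302,350 is at or below the $341,500 threshold, so the full $4,175 applies. total $20,790 + $4,175 = $24,965
Difference: |$3,510 − $24,965| = $21,455.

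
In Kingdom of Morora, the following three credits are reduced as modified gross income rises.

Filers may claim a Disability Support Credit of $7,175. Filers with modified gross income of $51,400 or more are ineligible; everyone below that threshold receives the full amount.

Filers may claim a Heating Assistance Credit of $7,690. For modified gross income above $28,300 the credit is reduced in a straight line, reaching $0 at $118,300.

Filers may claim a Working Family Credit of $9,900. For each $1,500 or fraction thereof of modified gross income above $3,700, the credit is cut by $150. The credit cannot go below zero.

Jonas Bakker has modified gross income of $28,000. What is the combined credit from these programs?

$22,215

Disability Support Credit: $28,000 is below the $51,400 cutoff, so the full $7,175 applies.
Heating Assistance Credit: $28,000 is at or below the $28,300 threshold, so the full $7,690 applies.
Working Family Credit: income exceeds $3,700 by $24,300, which is 17 full-or-partial $1,500 increments; reduction = 17 × $150 = $2,550, leaving $7,350.
Total: $7,175 + $7,690 + $7,350 = $22,215.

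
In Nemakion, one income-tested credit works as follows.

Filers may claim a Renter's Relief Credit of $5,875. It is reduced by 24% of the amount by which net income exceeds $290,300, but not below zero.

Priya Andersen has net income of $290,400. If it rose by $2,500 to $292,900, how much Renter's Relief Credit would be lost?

$600

At $290,400 — 24% of the $100 excess over $290,300 is $24; credit = $5,875 − $24 = $5,851.
At $292,900 — 24% of the $2,600 excess over $290,300 is $624; credit = $5,875 − $624 = $5,251.
Lost: $5,851 − $5,251 = $600.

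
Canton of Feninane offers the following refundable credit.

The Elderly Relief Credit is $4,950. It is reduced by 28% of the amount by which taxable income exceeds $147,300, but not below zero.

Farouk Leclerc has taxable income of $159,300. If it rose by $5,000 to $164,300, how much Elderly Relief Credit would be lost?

At $159,300 — 28% of the $12,000 excess over $147,300 is $3,360; credit = $4,950 − $3,360 = $1,590.
At $164,300 — 28% of the $17,000 excess over $147,300 is $4,760; credit = $4,950 − $4,760 = $190.
Lost: $1,590 − $190 = $1,400.

$1,400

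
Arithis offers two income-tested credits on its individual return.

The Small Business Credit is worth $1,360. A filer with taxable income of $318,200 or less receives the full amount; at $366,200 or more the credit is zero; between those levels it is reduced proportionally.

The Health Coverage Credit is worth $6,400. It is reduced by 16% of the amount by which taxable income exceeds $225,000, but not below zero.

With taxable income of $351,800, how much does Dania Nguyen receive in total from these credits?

$408

Small Business Credit: $351,800 is $33,600 into a $48,000 phase-out range, leaving 14,400/48,000 of the credit: $1,360 × 14,400/48,000 = $408.
Health Coverage Credit: 16% of the $126,800 excess over $225,000 is $20,288 ≥ base, so the credit is $0.
Total: $408 + $0 = $408.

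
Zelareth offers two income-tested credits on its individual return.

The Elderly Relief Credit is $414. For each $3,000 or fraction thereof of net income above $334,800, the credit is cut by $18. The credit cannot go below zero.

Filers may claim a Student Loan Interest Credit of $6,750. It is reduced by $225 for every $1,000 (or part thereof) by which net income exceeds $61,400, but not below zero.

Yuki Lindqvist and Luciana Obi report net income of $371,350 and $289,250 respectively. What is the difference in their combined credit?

$234

Yuki ($371,350): Elderly Relief Credit: income exceeds $334,800 by $36,550, which is 13 full-or-partial $3,000 increments; reduction = 13 × $18 = $234, leaving $180. Student Loan Interest Credit: income exceeds $61,400 by $309,950 → 310 increments × $225 = $69,750 ≥ base, so the credit is $0. total $180 + $0 = $180
Luciana ($289,250): Elderly Relief Credit: $289,250 is at or below the $334,800 threshold, so the full $414 applies. Student Loan Interest Credit: income exceeds $61,400 by $227,850 → 228 increments × $225 = $51,300 ≥ base, so the credit is $0. total $414 + $0 = $414
Difference: |$180 − $414| = $234.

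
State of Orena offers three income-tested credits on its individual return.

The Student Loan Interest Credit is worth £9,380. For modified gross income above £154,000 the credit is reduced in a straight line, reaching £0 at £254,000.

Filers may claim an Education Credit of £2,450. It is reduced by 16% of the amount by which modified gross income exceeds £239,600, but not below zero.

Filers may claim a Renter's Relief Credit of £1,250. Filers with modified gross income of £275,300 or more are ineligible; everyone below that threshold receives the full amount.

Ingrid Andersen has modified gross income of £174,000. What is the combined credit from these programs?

£11,204

Student Loan Interest Credit: £174,000 is £20,000 into a £100,000 phase-out range, leaving 80,000/100,000 of the credit: £9,380 × 80,000/100,000 = £7,504.
Education Credit: £174,000 is at or below the £239,600 threshold, so the full £2,450 applies.
Renter's Relief Credit: £174,000 is below the £275,300 cutoff, so the full £1,250 applies.
Total: £7,504 + £2,450 + £1,250 = £11,204.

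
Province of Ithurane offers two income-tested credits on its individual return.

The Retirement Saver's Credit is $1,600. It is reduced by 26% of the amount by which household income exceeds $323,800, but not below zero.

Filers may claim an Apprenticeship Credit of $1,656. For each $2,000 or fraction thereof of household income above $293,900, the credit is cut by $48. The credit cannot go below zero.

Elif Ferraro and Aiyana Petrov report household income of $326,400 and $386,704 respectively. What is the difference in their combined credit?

Elif ($326,400): Retirement Saver's Credit: 26% of the $2,600 excess over $323,800 is $676; credit = $1,600 − $676 = $924. Apprenticeship Credit: income exceeds $293,900 by $32,500, which is 17 full-or-partial $2,000 increments; reduction = 17 × $48 = $816, leaving $840. total $924 + $840 = $1,764
Aiyana ($386,704): Retirement Saver's Credit: 26% of the $62,904 excess over $323,800 is $16,355.04 ≥ base, so the credit is $0. Apprenticeship Credit: income exceeds $293,900 by $92,804 → 47 increments × $48 = $2,256 ≥ base, so the credit is $0. total $0 + $0 = $0
Difference: |$1,764 − $0| = $1,764.

$1,764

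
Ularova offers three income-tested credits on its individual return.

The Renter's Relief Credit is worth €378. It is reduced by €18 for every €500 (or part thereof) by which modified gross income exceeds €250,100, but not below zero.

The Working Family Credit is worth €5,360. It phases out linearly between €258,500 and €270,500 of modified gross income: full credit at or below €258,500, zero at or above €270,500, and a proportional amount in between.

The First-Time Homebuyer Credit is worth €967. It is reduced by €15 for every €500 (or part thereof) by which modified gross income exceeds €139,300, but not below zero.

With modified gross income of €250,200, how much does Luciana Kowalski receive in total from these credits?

€5,720

Renter's Relief Credit: income exceeds €250,100 by €100, which is 1 full-or-partial €500 increment; reduction = 1 × €18 = €18, leaving €360.
Working Family Credit: €250,200 is at or below the €258,500 threshold, so the full €5,360 applies.
First-Time Homebuyer Credit: income exceeds €139,300 by €110,900 → 222 increments × €15 = €3,330 ≥ base, so the credit is €0.
Total: €360 + €5,360 + €0 = €5,720.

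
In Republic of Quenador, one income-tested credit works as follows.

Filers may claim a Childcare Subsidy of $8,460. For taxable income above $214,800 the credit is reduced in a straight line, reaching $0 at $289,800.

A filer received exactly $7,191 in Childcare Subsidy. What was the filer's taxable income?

$226,050

$7,191 is 7,191/8,460 of the full $8,460, so 1,269/8,460 of the $75,000 range has been used: income = $214,800 + $75,000 × 1,269/8,460 = $226,050.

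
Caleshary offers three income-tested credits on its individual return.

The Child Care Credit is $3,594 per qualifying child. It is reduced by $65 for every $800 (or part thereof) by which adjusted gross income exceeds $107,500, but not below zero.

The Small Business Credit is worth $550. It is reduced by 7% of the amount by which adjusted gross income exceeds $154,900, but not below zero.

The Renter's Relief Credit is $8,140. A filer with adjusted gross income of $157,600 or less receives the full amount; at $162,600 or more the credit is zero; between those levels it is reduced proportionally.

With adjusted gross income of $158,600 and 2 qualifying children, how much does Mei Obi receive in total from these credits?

Child Care Credit: base = 2 × $3,594 = $7,188. income exceeds $107,500 by $51,100, which is 64 full-or-partial $800 increments; reduction = 64 × $65 = $4,160, leaving $3,028.
Small Business Credit: 7% of the $3,700 excess over $154,900 is $259; credit = $550 − $259 = $291.
Renter's Relief Credit: $158,600 is $1,000 into a $5,000 phase-out range, leaving 4,000/5,000 of the credit: $8,140 × 4,000/5,000 = $6,512.
Total: $3,028 + $291 + $6,512 = $9,831.

$9,831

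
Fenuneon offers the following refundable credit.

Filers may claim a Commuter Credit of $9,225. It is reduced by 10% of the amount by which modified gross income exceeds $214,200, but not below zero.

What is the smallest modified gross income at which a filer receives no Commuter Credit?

$306,450

The credit falls by 10% of each dollar above $214,200, so it reaches zero when the excess is $9,225 / 10% = $92,250: income = $214,200 + $92,250 = $306,450.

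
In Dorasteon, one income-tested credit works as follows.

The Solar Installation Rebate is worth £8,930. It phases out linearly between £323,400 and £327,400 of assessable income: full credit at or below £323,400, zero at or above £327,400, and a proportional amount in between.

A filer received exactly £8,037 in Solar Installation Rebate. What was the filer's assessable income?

£323,800

£8,037 is 8,037/8,930 of the full £8,930, so 893/8,930 of the £4,000 range has been used: income = £323,400 + £4,000 × 893/8,930 = £323,800.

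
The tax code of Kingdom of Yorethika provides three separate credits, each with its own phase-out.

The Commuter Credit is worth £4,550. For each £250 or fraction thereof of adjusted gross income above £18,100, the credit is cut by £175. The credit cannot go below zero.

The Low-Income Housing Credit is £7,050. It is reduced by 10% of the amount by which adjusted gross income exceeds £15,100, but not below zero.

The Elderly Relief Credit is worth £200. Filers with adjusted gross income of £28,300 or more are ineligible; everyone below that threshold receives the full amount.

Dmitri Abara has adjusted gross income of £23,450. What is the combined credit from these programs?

Commuter Credit: income exceeds £18,100 by £5,350, which is 22 full-or-partial £250 increments; reduction = 22 × £175 = £3,850, leaving £700.
Low-Income Housing Credit: 10% of the £8,350 excess over £15,100 is £835; credit = £7,050 − £835 = £6,215.
Elderly Relief Credit: £23,450 is below the £28,300 cutoff, so the full £200 applies.
Total: £700 + £6,215 + £200 = £7,115.

£7,115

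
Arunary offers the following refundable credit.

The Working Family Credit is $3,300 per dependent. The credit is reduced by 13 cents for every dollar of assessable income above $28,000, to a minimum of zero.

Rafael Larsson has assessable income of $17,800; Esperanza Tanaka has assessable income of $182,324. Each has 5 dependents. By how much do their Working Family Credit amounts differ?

$16,500

Rafael ($17,800): Working Family Credit: base = 5 × $3,300 = $16,500. $17,800 is at or below the $28,000 threshold, so the full $16,500 applies.
Esperanza ($182,324): Working Family Credit: base = 5 × $3,300 = $16,500. 13% of the $154,324 excess over $28,000 is $20,062.12 ≥ base, so the credit is $0.
Difference: |$16,500 − $0| = $16,500.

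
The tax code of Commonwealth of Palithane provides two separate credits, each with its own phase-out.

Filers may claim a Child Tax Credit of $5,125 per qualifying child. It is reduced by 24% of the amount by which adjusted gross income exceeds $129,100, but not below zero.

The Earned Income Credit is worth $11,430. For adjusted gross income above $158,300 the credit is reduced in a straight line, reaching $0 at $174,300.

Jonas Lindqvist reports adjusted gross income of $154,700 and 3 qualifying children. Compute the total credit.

Child Tax Credit: base = 3 × $5,125 = $15,375. 24% of the $25,600 excess over $129,100 is $6,144; credit = $15,375 − $6,144 = $9,231.
Earned Income Credit: $154,700 is at or below the $158,300 threshold, so the full $11,430 applies.
Total: $9,231 + $11,430 = $20,661.

$20,661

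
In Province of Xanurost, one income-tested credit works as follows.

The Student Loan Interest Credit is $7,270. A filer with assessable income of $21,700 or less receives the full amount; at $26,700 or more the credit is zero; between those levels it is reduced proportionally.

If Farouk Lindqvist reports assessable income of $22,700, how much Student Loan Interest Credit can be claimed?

Student Loan Interest Credit: $22,700 is $1,000 into a $5,000 phase-out range, leaving 4,000/5,000 of the credit: $7,270 × 4,000/5,000 = $5,816.

$5,816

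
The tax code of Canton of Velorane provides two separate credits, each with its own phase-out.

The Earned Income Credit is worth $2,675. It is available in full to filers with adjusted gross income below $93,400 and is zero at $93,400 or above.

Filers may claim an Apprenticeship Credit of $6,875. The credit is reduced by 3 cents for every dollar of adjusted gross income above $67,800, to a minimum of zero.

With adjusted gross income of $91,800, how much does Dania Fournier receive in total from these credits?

$8,830

Earned Income Credit: $91,800 is below the $93,400 cutoff, so the full $2,675 applies.
Apprenticeship Credit: 3% of the $24,000 excess over $67,800 is $720; credit = $6,875 − $720 = $6,155.
Total: $2,675 + $6,155 = $8,830.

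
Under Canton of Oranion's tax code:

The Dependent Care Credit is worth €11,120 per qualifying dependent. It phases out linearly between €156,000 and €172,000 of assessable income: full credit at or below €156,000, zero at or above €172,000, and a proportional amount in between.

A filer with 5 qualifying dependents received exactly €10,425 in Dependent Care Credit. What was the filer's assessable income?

€169,000

Full credit = 5 × €11,120 = €55,600.
€10,425 is 10,425/55,600 of the full €55,600, so 45,175/55,600 of the €16,000 range has been used: income = €156,000 + €16,000 × 45,175/55,600 = €169,000.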